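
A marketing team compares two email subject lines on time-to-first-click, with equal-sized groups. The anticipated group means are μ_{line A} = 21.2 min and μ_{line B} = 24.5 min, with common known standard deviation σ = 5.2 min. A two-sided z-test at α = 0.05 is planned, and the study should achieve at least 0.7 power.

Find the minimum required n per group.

n = 31 per group

Standardized effect: d = |μ_{line A} − μ_{line B}| / σ = |21.2 − 24.5| / 5.2 = 0.6346
Set Φ(δ − 1.960) = 0.7; then δ − 1.960 = Φ⁻¹(0.7) = 0.524, giving δ = 2.484.
(The Φ(−δ − z_{α/2}) term is vanishingly small for δ > 0 and is dropped in the standard sample-size formula.)
δ = d·√(n/2) ⇒ n = 2(δ/d)² = 2 × (2.484 / 0.6346)² = 30.65.
Round up to the next whole unit.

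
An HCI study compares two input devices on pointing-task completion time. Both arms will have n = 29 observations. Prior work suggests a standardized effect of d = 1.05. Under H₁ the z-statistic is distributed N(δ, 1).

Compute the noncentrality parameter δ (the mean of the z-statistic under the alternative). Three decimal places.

δ ≈ 3.998

δ = d·√(n/2) = 1.05 × √(29/2) = 3.9983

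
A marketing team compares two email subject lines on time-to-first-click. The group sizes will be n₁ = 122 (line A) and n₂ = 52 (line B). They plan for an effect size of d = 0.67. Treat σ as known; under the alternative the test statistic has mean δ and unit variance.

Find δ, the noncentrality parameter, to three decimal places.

δ = d / √(1/n₁ + 1/n₂) = 0.67 / √(1/122 + 1/52) = 4.0456

δ ≈ 4.046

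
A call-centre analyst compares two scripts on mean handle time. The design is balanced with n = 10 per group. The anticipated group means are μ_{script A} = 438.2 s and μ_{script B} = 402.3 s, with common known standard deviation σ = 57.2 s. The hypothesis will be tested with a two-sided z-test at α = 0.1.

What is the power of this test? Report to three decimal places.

Power ≈ 0.406

Standardized effect: d = |μ_{script A} − μ_{script B}| / σ = |438.2 − 402.3| / 57.2 = 0.6276
Noncentrality parameter: δ = d·√(n/2) = 0.6276 × √(10/2) = 1.4034
Critical value for a two-sided test at α = 0.1: z_{α/2} = 1.645.
Power = Φ(δ − 1.645) + Φ(−δ − 1.645) = Φ(-0.241) + Φ(-3.048) = 0.4046 + 0.0012 = 0.4058.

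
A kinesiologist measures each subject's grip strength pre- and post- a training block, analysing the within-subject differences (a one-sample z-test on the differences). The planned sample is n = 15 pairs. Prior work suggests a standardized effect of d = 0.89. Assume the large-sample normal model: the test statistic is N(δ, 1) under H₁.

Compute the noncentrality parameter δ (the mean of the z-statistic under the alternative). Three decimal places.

δ = d·√n = 0.89 × √15 = 3.4470

δ ≈ 3.447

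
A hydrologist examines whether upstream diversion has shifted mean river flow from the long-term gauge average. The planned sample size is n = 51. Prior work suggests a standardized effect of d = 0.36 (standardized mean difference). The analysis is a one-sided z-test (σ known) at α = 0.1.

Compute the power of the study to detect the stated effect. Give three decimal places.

Power ≈ 0.901

Noncentrality parameter: δ = d·√n = 0.36 × √51 = 2.5709
One-sided α = 0.1 → critical value z_{0.1} = 1.282.
Power = Φ(δ − 1.282) = Φ(1.289) = 0.9014.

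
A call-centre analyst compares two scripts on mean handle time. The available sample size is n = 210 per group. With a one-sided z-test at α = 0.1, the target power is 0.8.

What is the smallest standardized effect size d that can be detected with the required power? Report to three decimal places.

Required noncentrality: δ = z_{0.1} + z_{0.20} = 1.282 + 0.842 = 2.123.
δ = d·√(n/2) ⇒ d = δ/√(n/2) = 2.123/√(210/2) = 0.2072.

d ≈ 0.207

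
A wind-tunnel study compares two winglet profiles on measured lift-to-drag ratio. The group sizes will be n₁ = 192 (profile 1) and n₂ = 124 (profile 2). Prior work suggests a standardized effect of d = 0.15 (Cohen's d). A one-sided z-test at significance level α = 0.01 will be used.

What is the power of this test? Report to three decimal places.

Noncentrality parameter: δ = d / √(1/n₁ + 1/n₂) = 0.15 / √(1/192 + 1/124) = 1.3020
Critical value for a one-sided test at α = 0.01: z_α = 2.326.
Power = P(Z > 2.326 − δ) = Φ(-1.024) = 0.1528.

Power ≈ 0.153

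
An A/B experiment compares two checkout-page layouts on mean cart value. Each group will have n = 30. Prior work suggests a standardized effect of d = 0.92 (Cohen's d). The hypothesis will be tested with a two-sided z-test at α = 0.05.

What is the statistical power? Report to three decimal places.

Noncentrality parameter: δ = d·√(n/2) = 0.92 × √(30/2) = 3.5631
Two-sided α = 0.05 → critical value z_{0.025} = 1.960.
Power = Φ(δ − 1.960) + Φ(−δ − 1.960) = Φ(1.603) + Φ(-5.523) = 0.9456 + 0.0000 = 0.9456.

Power ≈ 0.946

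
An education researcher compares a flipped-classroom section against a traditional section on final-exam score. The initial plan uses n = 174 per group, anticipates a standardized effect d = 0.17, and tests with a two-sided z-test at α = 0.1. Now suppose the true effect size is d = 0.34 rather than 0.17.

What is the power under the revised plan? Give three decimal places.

With d = 0.34: δ = d·√(n/2) = 0.34 × √(174/2) = 3.1713. Critical value z_{0.05} = 1.645.
Revised power = Φ(δ − 1.645) + Φ(−δ − 1.645) = Φ(1.526) + Φ(-4.816) = 0.9366 + 0.0000 = 0.9366.

Power ≈ 0.937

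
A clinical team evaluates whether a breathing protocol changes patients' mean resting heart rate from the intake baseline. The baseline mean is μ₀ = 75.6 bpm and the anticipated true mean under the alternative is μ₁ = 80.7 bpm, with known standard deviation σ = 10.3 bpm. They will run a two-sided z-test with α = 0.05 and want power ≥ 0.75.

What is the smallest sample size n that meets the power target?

n = 29

Standardized effect: d = |μ₁ − μ₀| / σ = |80.7 − 75.6| / 10.3 = 0.4951
For power 0.75 need Φ(δ − z_{0.025}) = 0.75, so δ = z_{0.025} + z_{0.25} = 1.960 + 0.674 = 2.634.
(The Φ(−δ − z_{α/2}) term is vanishingly small for δ > 0 and is dropped in the standard sample-size formula.)
δ = d·√n ⇒ n = (δ/d)² = (2.634 / 0.4951)² = 28.31.
Round up to the next whole unit.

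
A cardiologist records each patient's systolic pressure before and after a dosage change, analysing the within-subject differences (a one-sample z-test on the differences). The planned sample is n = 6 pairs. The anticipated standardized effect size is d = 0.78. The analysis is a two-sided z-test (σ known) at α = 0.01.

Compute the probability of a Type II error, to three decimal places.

Noncentrality parameter: δ = d·√n = 0.78 × √6 = 1.9106
Two-sided α = 0.01 → critical value z_{0.005} = 2.576.
Power = Φ(δ − 2.576) + Φ(−δ − 2.576) = Φ(-0.665) + Φ(-4.486) = 0.2530 + 0.0000 = 0.2530.
Type II error: β = 1 − power = 1 − 0.2530 = 0.7470.

β ≈ 0.747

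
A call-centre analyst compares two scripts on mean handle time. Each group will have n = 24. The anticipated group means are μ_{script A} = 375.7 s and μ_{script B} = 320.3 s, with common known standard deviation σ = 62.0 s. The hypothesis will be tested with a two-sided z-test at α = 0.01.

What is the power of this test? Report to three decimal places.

Standardized effect: d = |μ_{script A} − μ_{script B}| / σ = |375.7 − 320.3| / 62.0 = 0.8935
Noncentrality parameter: δ = d·√(n/2) = 0.8935 × √(24/2) = 3.0953
Two-sided α = 0.01 → critical value z_{0.005} = 2.576.
Power = Φ(δ − 2.576) + Φ(−δ − 2.576) = Φ(0.520) + Φ(-5.671) = 0.6983 + 0.0000 = 0.6983.

Power ≈ 0.698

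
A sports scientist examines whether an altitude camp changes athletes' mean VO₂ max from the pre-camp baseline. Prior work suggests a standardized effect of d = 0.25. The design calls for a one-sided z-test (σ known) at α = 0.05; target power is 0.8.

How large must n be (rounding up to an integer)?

n = 99

Set Φ(δ − 1.645) = 0.8; then δ − 1.645 = Φ⁻¹(0.8) = 0.842, giving δ = 2.486.
δ = d·√n ⇒ n = (δ/d)² = (2.486 / 0.25)² = 98.92.
Rounding up, n = 99.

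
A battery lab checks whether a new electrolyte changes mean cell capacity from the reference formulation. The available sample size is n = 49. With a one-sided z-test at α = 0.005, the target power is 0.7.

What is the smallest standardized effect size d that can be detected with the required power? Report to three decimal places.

Required noncentrality: δ = z_{0.005} + z_{0.30} = 2.576 + 0.524 = 3.100.
δ = d·√n ⇒ d = δ/√n = 3.100/√49 = 0.4429.

d ≈ 0.443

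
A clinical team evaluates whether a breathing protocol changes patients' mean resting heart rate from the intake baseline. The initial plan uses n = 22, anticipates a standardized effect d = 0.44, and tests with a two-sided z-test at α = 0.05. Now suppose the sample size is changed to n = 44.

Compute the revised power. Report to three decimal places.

Power ≈ 0.831

With n = 44: δ = d·√n = 0.44 × √44 = 2.9186. Critical value z_{0.025} = 1.960.
Revised power = Φ(δ − 1.960) + Φ(−δ − 1.960) = Φ(0.959) + Φ(-4.879) = 0.8311 + 0.0000 = 0.8311.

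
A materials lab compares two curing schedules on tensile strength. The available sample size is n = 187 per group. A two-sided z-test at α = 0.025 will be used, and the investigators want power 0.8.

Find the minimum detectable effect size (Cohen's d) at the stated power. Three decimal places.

d ≈ 0.319

Need Φ(δ − 2.241) = 0.8, so δ = 2.241 + 0.842 = 3.083.
(Lower-tail contribution to power is negligible for δ > 0.)
δ = d·√(n/2) ⇒ d = δ/√(n/2) = 3.083/√(187/2) = 0.3188.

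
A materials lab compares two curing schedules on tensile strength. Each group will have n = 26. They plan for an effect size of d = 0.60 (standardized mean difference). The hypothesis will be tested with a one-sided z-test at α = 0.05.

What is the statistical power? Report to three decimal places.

Noncentrality parameter: δ = d·√(n/2) = 0.60 × √(26/2) = 2.1633
Critical value for a one-sided test at α = 0.05: z_α = 1.645.
Power = Φ(δ − 1.645) = Φ(0.518) = 0.6979.

Power ≈ 0.698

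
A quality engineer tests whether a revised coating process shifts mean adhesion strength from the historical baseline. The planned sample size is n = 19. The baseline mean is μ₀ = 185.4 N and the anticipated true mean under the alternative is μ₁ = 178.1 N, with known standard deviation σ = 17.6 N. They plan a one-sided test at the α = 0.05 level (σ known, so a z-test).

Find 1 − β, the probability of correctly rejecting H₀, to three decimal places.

Standardized effect: d = |μ₁ − μ₀| / σ = |178.1 − 185.4| / 17.6 = 0.4148
Noncentrality parameter: δ = d·√n = 0.4148 × √19 = 1.8080
Critical value for a one-sided test at α = 0.05: z_α = 1.645.
Power = P(Z > 1.645 − δ) = Φ(0.163) = 0.5648.

Power ≈ 0.565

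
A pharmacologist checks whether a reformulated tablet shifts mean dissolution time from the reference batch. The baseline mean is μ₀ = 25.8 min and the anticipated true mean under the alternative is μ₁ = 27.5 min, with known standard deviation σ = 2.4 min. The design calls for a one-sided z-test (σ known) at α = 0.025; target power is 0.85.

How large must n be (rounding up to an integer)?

Standardized effect: d = |μ₁ − μ₀| / σ = |27.5 − 25.8| / 2.4 = 0.7083
Set Φ(δ − 1.960) = 0.85; then δ − 1.960 = Φ⁻¹(0.85) = 1.036, giving δ = 2.996.
δ = d·√n ⇒ n = (δ/d)² = (2.996 / 0.7083)² = 17.89.
Round up to the next whole unit.

n = 18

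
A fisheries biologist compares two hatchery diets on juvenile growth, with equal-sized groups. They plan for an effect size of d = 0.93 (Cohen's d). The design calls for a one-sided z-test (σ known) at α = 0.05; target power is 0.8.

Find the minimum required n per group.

For power 0.8 need Φ(δ − z_{0.05}) = 0.8, so δ = z_{0.05} + z_{0.20} = 1.645 + 0.842 = 2.486.
δ = d·√(n/2) ⇒ n = 2(δ/d)² = 2 × (2.486 / 0.93)² = 14.30.
Round up to the next whole unit.

n = 15 per group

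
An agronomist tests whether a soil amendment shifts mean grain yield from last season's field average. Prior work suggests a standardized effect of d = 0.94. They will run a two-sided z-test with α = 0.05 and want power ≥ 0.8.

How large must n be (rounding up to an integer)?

For power 0.8 need Φ(δ − z_{0.025}) = 0.8, so δ = z_{0.025} + z_{0.20} = 1.960 + 0.842 = 2.802.
(Ignoring the negligible lower-tail rejection probability gives the usual closed-form inversion.)
δ = d·√n ⇒ n = (δ/d)² = (2.802 / 0.94)² = 8.88.
Rounding up, n = 9.

n = 9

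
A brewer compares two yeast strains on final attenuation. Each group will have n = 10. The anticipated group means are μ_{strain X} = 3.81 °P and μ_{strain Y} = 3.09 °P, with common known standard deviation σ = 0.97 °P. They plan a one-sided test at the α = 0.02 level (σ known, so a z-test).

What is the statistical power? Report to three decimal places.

Power ≈ 0.347

Standardized effect: d = |μ_{strain X} − μ_{strain Y}| / σ = |3.81 − 3.09| / 0.97 = 0.7423
Noncentrality parameter: δ = d·√(n/2) = 0.7423 × √(10/2) = 1.6598
One-sided α = 0.02 → critical value z_{0.02} = 2.054.
Power = P(Z > 2.054 − δ) = Φ(-0.394) = 0.3468.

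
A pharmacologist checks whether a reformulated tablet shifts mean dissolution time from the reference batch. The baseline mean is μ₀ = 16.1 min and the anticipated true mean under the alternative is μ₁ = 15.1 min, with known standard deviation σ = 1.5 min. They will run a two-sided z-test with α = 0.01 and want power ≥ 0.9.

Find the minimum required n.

n = 34

Standardized effect: d = |μ₁ − μ₀| / σ = |15.1 − 16.1| / 1.5 = 0.6667
For power 0.9 need Φ(δ − z_{0.005}) = 0.9, so δ = z_{0.005} + z_{0.10} = 2.576 + 1.282 = 3.857.
(Ignoring the negligible lower-tail rejection probability gives the usual closed-form inversion.)
δ = d·√n ⇒ n = (δ/d)² = (3.857 / 0.6667)² = 33.48.
Round up to the next whole unit.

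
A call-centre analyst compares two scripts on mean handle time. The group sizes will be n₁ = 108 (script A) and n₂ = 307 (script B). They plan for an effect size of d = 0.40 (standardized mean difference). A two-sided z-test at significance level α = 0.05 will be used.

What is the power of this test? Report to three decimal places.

Power ≈ 0.947

Noncentrality parameter: δ = d / √(1/n₁ + 1/n₂) = 0.40 / √(1/108 + 1/307) = 3.5753
Critical value for a two-sided test at α = 0.05: z_{α/2} = 1.960.
Power = Φ(δ − 1.960) + Φ(−δ − 1.960) = Φ(1.615) + Φ(-5.535) = 0.9469 + 0.0000 = 0.9469.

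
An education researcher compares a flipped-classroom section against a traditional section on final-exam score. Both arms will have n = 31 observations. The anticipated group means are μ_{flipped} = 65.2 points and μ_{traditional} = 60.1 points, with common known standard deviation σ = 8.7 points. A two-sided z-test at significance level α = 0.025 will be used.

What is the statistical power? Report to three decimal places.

Standardized effect: d = |μ_{flipped} − μ_{traditional}| / σ = |65.2 − 60.1| / 8.7 = 0.5862
Noncentrality parameter: δ = d·√(n/2) = 0.5862 × √(31/2) = 2.3079
Two-sided α = 0.025 → critical value z_{0.0125} = 2.241.
Power = Φ(δ − 2.241) + Φ(−δ − 2.241) = Φ(0.066) + Φ(-4.549) = 0.5265 + 0.0000 = 0.5265.

Power ≈ 0.527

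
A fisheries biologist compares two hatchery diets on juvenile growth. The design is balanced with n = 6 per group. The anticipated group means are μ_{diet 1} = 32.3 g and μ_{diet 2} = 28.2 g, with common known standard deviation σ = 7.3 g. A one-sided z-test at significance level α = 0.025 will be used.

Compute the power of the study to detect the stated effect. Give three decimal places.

Standardized effect: d = |μ_{diet 1} − μ_{diet 2}| / σ = |32.3 − 28.2| / 7.3 = 0.5616
Noncentrality parameter: δ = d·√(n/2) = 0.5616 × √(6/2) = 0.9728
Critical value for a one-sided test at α = 0.025: z_α = 1.960.
Power = Φ(δ − 1.960) = Φ(-0.987) = 0.1618.

Power ≈ 0.162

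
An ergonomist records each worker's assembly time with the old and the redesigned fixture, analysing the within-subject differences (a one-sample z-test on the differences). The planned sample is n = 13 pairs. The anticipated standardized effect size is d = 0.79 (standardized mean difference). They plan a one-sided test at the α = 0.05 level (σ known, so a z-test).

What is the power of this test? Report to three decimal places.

Power ≈ 0.886

Noncentrality parameter: δ = d·√n = 0.79 × √13 = 2.8484
Critical value for a one-sided test at α = 0.05: z_α = 1.645.
Power = P(Z > 1.645 − δ) = Φ(1.204) = 0.8856.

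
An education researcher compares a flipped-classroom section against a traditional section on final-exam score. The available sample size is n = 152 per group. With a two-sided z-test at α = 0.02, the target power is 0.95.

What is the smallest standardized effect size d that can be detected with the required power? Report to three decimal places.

d ≈ 0.456

Required noncentrality: δ = z_{0.01} + z_{0.05} = 2.326 + 1.645 = 3.971.
(The second rejection-region term Φ(−δ − z_{α/2}) is negligible and dropped.)
δ = d·√(n/2) ⇒ d = δ/√(n/2) = 3.971/√(152/2) = 0.4555.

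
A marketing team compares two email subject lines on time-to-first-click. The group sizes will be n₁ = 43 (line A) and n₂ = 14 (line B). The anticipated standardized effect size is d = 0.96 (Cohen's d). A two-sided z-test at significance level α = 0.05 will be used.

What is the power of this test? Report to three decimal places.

Noncentrality parameter: δ = d / √(1/n₁ + 1/n₂) = 0.96 / √(1/43 + 1/14) = 3.1198
Two-sided α = 0.05 → critical value z_{0.025} = 1.960.
Power = Φ(δ − 1.960) + Φ(−δ − 1.960) = Φ(1.160) + Φ(-5.080) = 0.8769 + 0.0000 = 0.8770.

Power ≈ 0.877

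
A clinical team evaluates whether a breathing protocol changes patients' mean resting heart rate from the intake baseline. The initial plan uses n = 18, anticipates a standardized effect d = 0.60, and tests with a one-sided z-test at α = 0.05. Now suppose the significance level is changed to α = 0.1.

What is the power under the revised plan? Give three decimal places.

Power ≈ 0.897

δ = d·√n = 0.60 × √18 = 2.5456 (unchanged). New critical value: z_{0.1} = 1.282.
Revised power = Φ(δ − 1.282) = Φ(1.264) = 0.8969.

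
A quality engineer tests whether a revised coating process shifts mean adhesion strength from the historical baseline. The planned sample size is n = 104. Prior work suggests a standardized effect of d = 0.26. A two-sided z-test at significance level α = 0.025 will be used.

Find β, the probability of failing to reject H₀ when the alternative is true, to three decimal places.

Noncentrality parameter: δ = d·√n = 0.26 × √104 = 2.6515
Two-sided α = 0.025 → critical value z_{0.0125} = 2.241.
Power = Φ(δ − 2.241) + Φ(−δ − 2.241) = Φ(0.410) + Φ(-4.893) = 0.6591 + 0.0000 = 0.6591.
Type II error: β = 1 − power = 1 − 0.6591 = 0.3409.

β ≈ 0.341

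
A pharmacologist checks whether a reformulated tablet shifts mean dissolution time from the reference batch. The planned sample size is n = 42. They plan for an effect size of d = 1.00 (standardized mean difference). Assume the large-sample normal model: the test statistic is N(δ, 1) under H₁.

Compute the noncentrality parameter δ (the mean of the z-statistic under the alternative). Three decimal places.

δ ≈ 6.481

δ = d·√n = 1.00 × √42 = 6.4807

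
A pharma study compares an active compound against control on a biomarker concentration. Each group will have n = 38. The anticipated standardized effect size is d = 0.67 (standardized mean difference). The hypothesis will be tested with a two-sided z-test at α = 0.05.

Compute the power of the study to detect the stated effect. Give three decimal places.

Noncentrality parameter: δ = d·√(n/2) = 0.67 × √(38/2) = 2.9205
Two-sided α = 0.05 → critical value z_{0.025} = 1.960.
Power = Φ(δ − 1.960) + Φ(−δ − 1.960) = Φ(0.960) + Φ(-4.880) = 0.8316 + 0.0000 = 0.8316.

Power ≈ 0.832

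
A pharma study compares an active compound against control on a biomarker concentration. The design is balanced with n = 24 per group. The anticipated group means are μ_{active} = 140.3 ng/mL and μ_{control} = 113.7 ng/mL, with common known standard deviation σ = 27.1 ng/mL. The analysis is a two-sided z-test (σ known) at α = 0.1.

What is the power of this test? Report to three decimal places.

Power ≈ 0.960

Standardized effect: d = |μ_{active} − μ_{control}| / σ = |140.3 − 113.7| / 27.1 = 0.9815
Noncentrality parameter: λ = d·√(n/2) = 0.9815 × √(24/2) = 3.4002
Critical value for a two-sided test at α = 0.1: z_{α/2} = 1.645.
Power = Φ(λ − 1.645) + Φ(−λ − 1.645) = Φ(1.755) + Φ(-5.045) = 0.9604 + 0.0000 = 0.9604.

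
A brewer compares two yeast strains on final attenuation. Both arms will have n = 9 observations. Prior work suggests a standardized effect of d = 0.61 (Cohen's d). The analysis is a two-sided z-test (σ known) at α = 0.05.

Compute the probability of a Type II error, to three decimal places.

β ≈ 0.747

Noncentrality parameter: δ = d·√(n/2) = 0.61 × √(9/2) = 1.2940
Critical value for a two-sided test at α = 0.05: z_{α/2} = 1.960.
Power = Φ(δ − 1.960) + Φ(−δ − 1.960) = Φ(-0.666) + Φ(-3.254) = 0.2527 + 0.0006 = 0.2533.
Type II error: β = 1 − power = 1 − 0.2533 = 0.7467.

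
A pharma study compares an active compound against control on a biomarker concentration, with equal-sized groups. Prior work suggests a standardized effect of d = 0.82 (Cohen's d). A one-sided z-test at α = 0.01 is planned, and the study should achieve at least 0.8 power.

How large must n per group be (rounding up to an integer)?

Set Φ(δ − 2.326) = 0.8; then δ − 2.326 = Φ⁻¹(0.8) = 0.842, giving δ = 3.168.
δ = d·√(n/2) ⇒ n = 2(δ/d)² = 2 × (3.168 / 0.82)² = 29.85.
Rounding up, n = 30 per group.

n = 30 per group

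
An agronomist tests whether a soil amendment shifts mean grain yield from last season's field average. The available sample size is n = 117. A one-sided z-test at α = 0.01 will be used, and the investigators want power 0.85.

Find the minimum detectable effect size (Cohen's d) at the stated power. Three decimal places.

d ≈ 0.311

Need Φ(δ − 2.326) = 0.85, so δ = 2.326 + 1.036 = 3.363.
δ = d·√n ⇒ d = δ/√n = 3.363/√117 = 0.3109.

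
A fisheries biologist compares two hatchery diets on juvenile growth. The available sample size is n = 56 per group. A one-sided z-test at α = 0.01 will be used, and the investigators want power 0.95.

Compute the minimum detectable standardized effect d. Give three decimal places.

d ≈ 0.750

Need Φ(δ − 2.326) = 0.95, so δ = 2.326 + 1.645 = 3.971.
δ = d·√(n/2) ⇒ d = δ/√(n/2) = 3.971/√(56/2) = 0.7505.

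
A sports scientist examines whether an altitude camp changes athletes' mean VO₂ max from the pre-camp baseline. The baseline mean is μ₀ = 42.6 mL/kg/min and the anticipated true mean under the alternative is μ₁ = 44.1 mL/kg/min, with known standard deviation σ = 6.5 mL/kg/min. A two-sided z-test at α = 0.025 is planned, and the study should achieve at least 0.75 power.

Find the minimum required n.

Standardized effect: d = |μ₁ − μ₀| / σ = |44.1 − 42.6| / 6.5 = 0.2308
Set Φ(δ − 2.241) = 0.75; then δ − 2.241 = Φ⁻¹(0.75) = 0.674, giving δ = 2.916.
(For δ > 0 the lower-tail rejection region contributes negligibly to power, so the one-term inversion is standard.)
δ = d·√n ⇒ n = (δ/d)² = (2.916 / 0.2308)² = 159.66.
Round up to the next whole unit.

n = 160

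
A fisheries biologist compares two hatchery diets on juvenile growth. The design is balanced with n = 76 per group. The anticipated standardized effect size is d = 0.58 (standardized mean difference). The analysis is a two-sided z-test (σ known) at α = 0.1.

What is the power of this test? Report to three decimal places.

Noncentrality parameter: λ = d·√(n/2) = 0.58 × √(76/2) = 3.5754
Critical value for a two-sided test at α = 0.1: z_{α/2} = 1.645.
Power = Φ(λ − 1.645) + Φ(−λ − 1.645) = Φ(1.931) + Φ(-5.220) = 0.9732 + 0.0000 = 0.9732.

Power ≈ 0.973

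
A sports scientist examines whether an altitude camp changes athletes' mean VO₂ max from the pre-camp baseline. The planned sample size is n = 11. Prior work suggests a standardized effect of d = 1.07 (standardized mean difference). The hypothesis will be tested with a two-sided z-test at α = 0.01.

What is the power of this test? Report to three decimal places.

Power ≈ 0.835

Noncentrality parameter: δ = d·√n = 1.07 × √11 = 3.5488
Two-sided α = 0.01 → critical value z_{0.005} = 2.576.
Power = Φ(δ − 2.576) + Φ(−δ − 2.576) = Φ(0.973) + Φ(-6.125) = 0.8347 + 0.0000 = 0.8347.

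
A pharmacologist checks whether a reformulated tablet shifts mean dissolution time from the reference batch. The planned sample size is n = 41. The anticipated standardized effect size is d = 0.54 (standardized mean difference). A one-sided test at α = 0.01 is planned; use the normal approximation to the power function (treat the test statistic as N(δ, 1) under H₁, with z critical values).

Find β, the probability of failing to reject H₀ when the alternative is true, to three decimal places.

β ≈ 0.129

Noncentrality parameter: δ = d·√n = 0.54 × √41 = 3.4577
Critical value for a one-sided test at α = 0.01: z_α = 2.326.
Power = P(Z > 2.326 − δ) = Φ(1.131) = 0.8710.
Type II error: β = 1 − power = 1 − 0.8710 = 0.1290.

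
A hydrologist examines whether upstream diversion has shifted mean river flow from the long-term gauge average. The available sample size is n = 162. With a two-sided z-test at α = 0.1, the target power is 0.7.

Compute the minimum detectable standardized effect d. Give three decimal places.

Required noncentrality: δ = z_{0.05} + z_{0.30} = 1.645 + 0.524 = 2.169.
(Lower-tail contribution to power is negligible for δ > 0.)
δ = d·√n ⇒ d = δ/√n = 2.169/√162 = 0.1704.

d ≈ 0.170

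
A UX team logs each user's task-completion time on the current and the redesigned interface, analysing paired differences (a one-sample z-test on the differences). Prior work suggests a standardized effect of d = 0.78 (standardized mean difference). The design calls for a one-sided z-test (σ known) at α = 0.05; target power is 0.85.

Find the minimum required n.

For power 0.85 need Φ(δ − z_{0.05}) = 0.85, so δ = z_{0.05} + z_{0.15} = 1.645 + 1.036 = 2.681.
δ = d·√n ⇒ n = (δ/d)² = (2.681 / 0.78)² = 11.82.
Rounding up, n = 12.

n = 12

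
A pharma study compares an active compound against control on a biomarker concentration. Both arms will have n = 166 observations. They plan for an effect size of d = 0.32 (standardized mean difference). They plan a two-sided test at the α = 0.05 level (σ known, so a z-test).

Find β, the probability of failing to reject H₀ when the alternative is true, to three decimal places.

Noncentrality parameter: δ = d·√(n/2) = 0.32 × √(166/2) = 2.9153
Critical value for a two-sided test at α = 0.05: z_{α/2} = 1.960.
Power = Φ(δ − 1.960) + Φ(−δ − 1.960) = Φ(0.955) + Φ(-4.875) = 0.8303 + 0.0000 = 0.8303.
Type II error: β = 1 − power = 1 − 0.8303 = 0.1697.

β ≈ 0.170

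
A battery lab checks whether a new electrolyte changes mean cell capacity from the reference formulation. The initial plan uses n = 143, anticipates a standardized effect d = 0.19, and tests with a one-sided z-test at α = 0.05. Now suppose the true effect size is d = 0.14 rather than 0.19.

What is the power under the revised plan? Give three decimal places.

With d = 0.14: δ = d·√n = 0.14 × √143 = 1.6742. Critical value z_{0.05} = 1.645.
Revised power = P(Z > 1.645 − δ) = Φ(0.029) = 0.5117.

Power ≈ 0.512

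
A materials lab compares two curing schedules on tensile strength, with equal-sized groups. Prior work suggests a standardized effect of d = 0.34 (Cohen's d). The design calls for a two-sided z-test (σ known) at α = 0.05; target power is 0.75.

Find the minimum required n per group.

Set Φ(δ − 1.960) = 0.75; then δ − 1.960 = Φ⁻¹(0.75) = 0.674, giving δ = 2.634.
(For δ > 0 the lower-tail rejection region contributes negligibly to power, so the one-term inversion is standard.)
δ = d·√(n/2) ⇒ n = 2(δ/d)² = 2 × (2.634 / 0.34)² = 120.08.
Rounding up, n = 121 per group.

n = 121 per group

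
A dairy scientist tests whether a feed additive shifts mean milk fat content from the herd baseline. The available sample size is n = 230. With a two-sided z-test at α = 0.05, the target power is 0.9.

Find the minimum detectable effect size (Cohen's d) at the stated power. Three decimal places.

d ≈ 0.214

Need Φ(δ − 1.960) = 0.9, so δ = 1.960 + 1.282 = 3.242.
(The second rejection-region term Φ(−δ − z_{α/2}) is negligible and dropped.)
δ = d·√n ⇒ d = δ/√n = 3.242/√230 = 0.2137.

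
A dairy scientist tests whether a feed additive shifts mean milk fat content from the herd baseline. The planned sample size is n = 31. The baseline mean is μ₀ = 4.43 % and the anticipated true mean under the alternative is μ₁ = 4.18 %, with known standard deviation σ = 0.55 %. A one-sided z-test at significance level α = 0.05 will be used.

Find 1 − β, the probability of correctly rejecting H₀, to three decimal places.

Power ≈ 0.812

Standardized effect: d = |μ₁ − μ₀| / σ = |4.18 − 4.43| / 0.55 = 0.4545
Noncentrality parameter: δ = d·√n = 0.4545 × √31 = 2.5308
One-sided α = 0.05 → critical value z_{0.05} = 1.645.
Power = Φ(δ − 1.645) = Φ(0.886) = 0.8122.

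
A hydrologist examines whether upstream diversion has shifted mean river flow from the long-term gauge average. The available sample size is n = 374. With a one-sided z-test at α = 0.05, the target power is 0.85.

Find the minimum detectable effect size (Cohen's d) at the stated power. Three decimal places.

Need Φ(δ − 1.645) = 0.85, so δ = 1.645 + 1.036 = 2.681.
δ = d·√n ⇒ d = δ/√n = 2.681/√374 = 0.1386.

d ≈ 0.139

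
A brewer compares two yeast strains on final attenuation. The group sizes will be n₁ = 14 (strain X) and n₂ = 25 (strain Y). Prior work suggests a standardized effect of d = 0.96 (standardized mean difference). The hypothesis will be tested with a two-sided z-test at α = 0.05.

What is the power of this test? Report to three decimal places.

Power ≈ 0.820

Noncentrality parameter: δ = d / √(1/n₁ + 1/n₂) = 0.96 / √(1/14 + 1/25) = 2.8759
Two-sided α = 0.05 → critical value z_{0.025} = 1.960.
Power = Φ(δ − 1.960) + Φ(−δ − 1.960) = Φ(0.916) + Φ(-4.836) = 0.8201 + 0.0000 = 0.8201.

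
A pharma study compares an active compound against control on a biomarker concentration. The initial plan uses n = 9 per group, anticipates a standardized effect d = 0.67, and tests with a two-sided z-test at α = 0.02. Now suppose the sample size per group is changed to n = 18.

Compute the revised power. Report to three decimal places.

Power ≈ 0.376

With n = 18 per group: δ = d·√(n/2) = 0.67 × √(18/2) = 2.0100. Critical value z_{0.01} = 2.326.
Revised power = Φ(δ − 2.326) + Φ(−δ − 2.326) = Φ(-0.316) + Φ(-4.336) = 0.3759 + 0.0000 = 0.3759.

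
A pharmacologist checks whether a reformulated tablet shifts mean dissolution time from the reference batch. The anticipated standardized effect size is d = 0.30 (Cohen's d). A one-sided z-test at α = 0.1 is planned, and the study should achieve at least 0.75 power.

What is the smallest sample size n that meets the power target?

n = 43

Set Φ(δ − 1.282) = 0.75; then δ − 1.282 = Φ⁻¹(0.75) = 0.674, giving δ = 1.956.
δ = d·√n ⇒ n = (δ/d)² = (1.956 / 0.30)² = 42.51.
Rounding up, n = 43.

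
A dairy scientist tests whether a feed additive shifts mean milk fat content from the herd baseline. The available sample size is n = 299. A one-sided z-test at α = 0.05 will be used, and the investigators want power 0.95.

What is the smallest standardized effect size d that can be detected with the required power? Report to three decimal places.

Need Φ(δ − 1.645) = 0.95, so δ = 1.645 + 1.645 = 3.290.
δ = d·√n ⇒ d = δ/√n = 3.290/√299 = 0.1902.

d ≈ 0.190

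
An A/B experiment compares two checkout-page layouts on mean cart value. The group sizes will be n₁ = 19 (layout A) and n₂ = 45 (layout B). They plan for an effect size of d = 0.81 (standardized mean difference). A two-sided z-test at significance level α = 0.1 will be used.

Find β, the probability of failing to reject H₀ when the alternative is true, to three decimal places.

Noncentrality parameter: δ = d / √(1/n₁ + 1/n₂) = 0.81 / √(1/19 + 1/45) = 2.9606
Two-sided α = 0.1 → critical value z_{0.05} = 1.645.
Power = Φ(δ − 1.645) + Φ(−δ − 1.645) = Φ(1.316) + Φ(-4.605) = 0.9059 + 0.0000 = 0.9059.
Type II error: β = 1 − power = 1 − 0.9059 = 0.0941.

β ≈ 0.094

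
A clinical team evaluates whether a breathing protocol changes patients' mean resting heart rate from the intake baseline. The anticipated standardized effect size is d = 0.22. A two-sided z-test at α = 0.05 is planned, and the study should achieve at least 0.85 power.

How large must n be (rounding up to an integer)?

n = 186

Set Φ(δ − 1.960) = 0.85; then δ − 1.960 = Φ⁻¹(0.85) = 1.036, giving δ = 2.996.
(Ignoring the negligible lower-tail rejection probability gives the usual closed-form inversion.)
δ = d·√n ⇒ n = (δ/d)² = (2.996 / 0.22)² = 185.50.
Round up to the next whole unit.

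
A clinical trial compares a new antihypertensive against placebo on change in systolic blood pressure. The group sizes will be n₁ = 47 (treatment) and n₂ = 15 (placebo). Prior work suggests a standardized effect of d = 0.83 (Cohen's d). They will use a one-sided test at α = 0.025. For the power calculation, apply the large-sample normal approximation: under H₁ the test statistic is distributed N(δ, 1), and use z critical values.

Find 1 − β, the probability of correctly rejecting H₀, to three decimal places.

Power ≈ 0.799

Noncentrality parameter: δ = d / √(1/n₁ + 1/n₂) = 0.83 / √(1/47 + 1/15) = 2.7988
Critical value for a one-sided test at α = 0.025: z_α = 1.960.
Power = Φ(δ − 1.960) = Φ(0.839) = 0.7992.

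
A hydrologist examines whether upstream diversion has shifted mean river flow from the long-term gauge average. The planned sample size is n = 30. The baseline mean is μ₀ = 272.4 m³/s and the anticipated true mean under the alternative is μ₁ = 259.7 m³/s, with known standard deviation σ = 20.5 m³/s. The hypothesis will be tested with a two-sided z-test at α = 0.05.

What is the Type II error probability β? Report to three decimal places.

β ≈ 0.076

Standardized effect: d = |μ₁ − μ₀| / σ = |259.7 − 272.4| / 20.5 = 0.6195
Noncentrality parameter: δ = d·√n = 0.6195 × √30 = 3.3932
Two-sided α = 0.05 → critical value z_{0.025} = 1.960.
Power = Φ(δ − 1.960) + Φ(−δ − 1.960) = Φ(1.433) + Φ(-5.353) = 0.9241 + 0.0000 = 0.9241.
Type II error: β = 1 − power = 1 − 0.9241 = 0.0759.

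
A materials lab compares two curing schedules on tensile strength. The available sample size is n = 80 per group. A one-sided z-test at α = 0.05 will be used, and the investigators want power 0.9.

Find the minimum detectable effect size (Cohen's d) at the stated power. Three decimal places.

Need Φ(δ − 1.645) = 0.9, so δ = 1.645 + 1.282 = 2.926.
δ = d·√(n/2) ⇒ d = δ/√(n/2) = 2.926/√(80/2) = 0.4627.

d ≈ 0.463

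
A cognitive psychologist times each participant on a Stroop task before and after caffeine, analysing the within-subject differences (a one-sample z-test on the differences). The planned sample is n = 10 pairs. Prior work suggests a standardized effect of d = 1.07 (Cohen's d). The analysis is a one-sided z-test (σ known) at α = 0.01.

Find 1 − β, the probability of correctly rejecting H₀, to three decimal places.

Noncentrality parameter: δ = d·√n = 1.07 × √10 = 3.3836
One-sided α = 0.01 → critical value z_{0.01} = 2.326.
Power = Φ(δ − 2.326) = Φ(1.057) = 0.8548.

Power ≈ 0.855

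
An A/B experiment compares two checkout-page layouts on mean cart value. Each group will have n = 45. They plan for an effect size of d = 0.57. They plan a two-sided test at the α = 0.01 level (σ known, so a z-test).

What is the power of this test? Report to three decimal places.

Power ≈ 0.551

Noncentrality parameter: δ = d·√(n/2) = 0.57 × √(45/2) = 2.7037
Critical value for a two-sided test at α = 0.01: z_{α/2} = 2.576.
Power = Φ(δ − 2.576) + Φ(−δ − 2.576) = Φ(0.128) + Φ(-5.280) = 0.5509 + 0.0000 = 0.5509.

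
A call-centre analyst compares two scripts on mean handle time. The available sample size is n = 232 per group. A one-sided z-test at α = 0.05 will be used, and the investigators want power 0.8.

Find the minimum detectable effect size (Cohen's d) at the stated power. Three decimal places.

Required noncentrality: δ = z_{0.05} + z_{0.20} = 1.645 + 0.842 = 2.486.
δ = d·√(n/2) ⇒ d = δ/√(n/2) = 2.486/√(232/2) = 0.2309.

d ≈ 0.231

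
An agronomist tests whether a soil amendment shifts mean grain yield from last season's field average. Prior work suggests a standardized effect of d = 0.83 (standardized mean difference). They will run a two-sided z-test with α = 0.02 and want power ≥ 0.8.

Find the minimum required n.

n = 15

For power 0.8 need Φ(δ − z_{0.01}) = 0.8, so δ = z_{0.01} + z_{0.20} = 2.326 + 0.842 = 3.168.
(For δ > 0 the lower-tail rejection region contributes negligibly to power, so the one-term inversion is standard.)
δ = d·√n ⇒ n = (δ/d)² = (3.168 / 0.83)² = 14.57.
Rounding up, n = 15.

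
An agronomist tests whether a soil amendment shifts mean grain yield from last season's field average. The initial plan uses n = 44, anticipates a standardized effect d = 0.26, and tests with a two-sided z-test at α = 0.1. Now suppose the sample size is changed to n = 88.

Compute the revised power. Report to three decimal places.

Power ≈ 0.786

With n = 88: δ = d·√n = 0.26 × √88 = 2.4390. Critical value z_{0.05} = 1.645.
Revised power = Φ(δ − 1.645) + Φ(−δ − 1.645) = Φ(0.794) + Φ(-4.084) = 0.7864 + 0.0000 = 0.7865.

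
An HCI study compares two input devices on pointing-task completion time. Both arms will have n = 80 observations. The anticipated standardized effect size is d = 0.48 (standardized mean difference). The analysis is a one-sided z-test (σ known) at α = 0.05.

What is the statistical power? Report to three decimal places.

Noncentrality parameter: δ = d·√(n/2) = 0.48 × √(80/2) = 3.0358
One-sided α = 0.05 → critical value z_{0.05} = 1.645.
Power = Φ(δ − 1.645) = Φ(1.391) = 0.9179.

Power ≈ 0.918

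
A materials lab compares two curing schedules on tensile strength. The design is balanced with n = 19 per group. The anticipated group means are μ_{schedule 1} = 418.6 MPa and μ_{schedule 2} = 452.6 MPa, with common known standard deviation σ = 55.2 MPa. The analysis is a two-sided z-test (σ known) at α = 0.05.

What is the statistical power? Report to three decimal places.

Standardized effect: d = |μ_{schedule 1} − μ_{schedule 2}| / σ = |418.6 − 452.6| / 55.2 = 0.6159
Noncentrality parameter: δ = d·√(n/2) = 0.6159 × √(19/2) = 1.8985
Critical value for a two-sided test at α = 0.05: z_{α/2} = 1.960.
Power = Φ(δ − 1.960) + Φ(−δ − 1.960) = Φ(-0.062) + Φ(-3.858) = 0.4755 + 0.0001 = 0.4755.

Power ≈ 0.476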